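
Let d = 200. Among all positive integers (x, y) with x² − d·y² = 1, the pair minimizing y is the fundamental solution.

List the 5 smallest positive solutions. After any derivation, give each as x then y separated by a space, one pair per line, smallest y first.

√200 = [14; 7,28, …], period ℓ=2 (even) → k=1
k=0  a_k=14  p_k/q_k = 14/1
k=1  a_k=7  p_k/q_k = 99/7
→ (99, 7).  Check: 99²=9801, 200·7²=9800, difference 1.
(99+7√200)^2 = 19601 + 1386√200
(99+7√200)^3 = 3880899 + 274421√200
(99+7√200)^4 = 768398401 + 54333972√200
(99+7√200)^5 = 152139002499 + 10757852035√200

99 7
19601 1386
3880899 274421
768398401 54333972
152139002499 10757852035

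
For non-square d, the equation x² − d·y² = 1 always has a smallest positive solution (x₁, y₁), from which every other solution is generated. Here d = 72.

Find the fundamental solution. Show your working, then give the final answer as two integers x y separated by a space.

d=72: √d = [8; 2,16] (ℓ=2, even), read p_1/q_1
i=0: a=8 ⇒ p=8, q=1
i=1: a=2 ⇒ p=17, q=2
fundamental: x₁=17, y₁=2  (since 289 − 72·4 = 1)

17 2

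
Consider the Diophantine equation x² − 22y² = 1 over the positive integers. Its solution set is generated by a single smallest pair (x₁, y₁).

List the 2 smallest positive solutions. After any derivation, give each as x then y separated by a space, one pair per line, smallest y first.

√22 → a₀=4, period (1,2,4,2,1,8); ℓ=6 even so k=5
a_0=4:  p_0=4·1+0=4,  q_0=4·0+1=1
a_1=1:  p_1=1·4+1=5,  q_1=1·1+0=1
a_2=2:  p_2=2·5+4=14,  q_2=2·1+1=3
a_3=4:  p_3=4·14+5=61,  q_3=4·3+1=13
a_4=2:  p_4=2·61+14=136,  q_4=2·13+3=29
a_5=1:  p_5=1·136+61=197,  q_5=1·29+13=42
→ (197, 42).  Check: 197²=38809, 22·42²=38808, difference 1.
(x_2, y_2) = (197·197 + 22·42·42, 197·42 + 42·197) = (77617, 16548)

197 42
77617 16548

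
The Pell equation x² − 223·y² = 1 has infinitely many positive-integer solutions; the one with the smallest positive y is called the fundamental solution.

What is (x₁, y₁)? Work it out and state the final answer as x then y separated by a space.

224 15

√223 = [14; 1,13,1,28, …], period ℓ=4 (even) → k=3
i=0: a=14 ⇒ p=14, q=1
i=1: a=1 ⇒ p=15, q=1
i=2: a=13 ⇒ p=209, q=14
i=3: a=1 ⇒ p=224, q=15
fundamental: x₁=224, y₁=15  (since 50176 − 223·225 = 1)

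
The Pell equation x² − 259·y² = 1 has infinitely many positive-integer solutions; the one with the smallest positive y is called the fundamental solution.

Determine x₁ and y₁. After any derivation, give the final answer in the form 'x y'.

847225 52644

d=259: √d = [16; 10,1,2,3,4,3,2,1,10,32] (ℓ=10, even), read p_9/q_9
k=0  a_k=16  p_k/q_k = 16/1
…
k=2  a_k=1  p_k/q_k = 177/11
k=3  a_k=2  p_k/q_k = 515/32
…
k=5  a_k=4  p_k/q_k = 7403/460
…
k=7  a_k=2  p_k/q_k = 55265/3434
k=8  a_k=1  p_k/q_k = 79196/4921
k=9  a_k=10  p_k/q_k = 847225/52644
→ (847225, 52644).  Check: 847225²=717790200625, 259·52644²=717790200624, difference 1.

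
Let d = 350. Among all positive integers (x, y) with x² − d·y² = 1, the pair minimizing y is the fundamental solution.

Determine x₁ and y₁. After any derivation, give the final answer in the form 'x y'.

d=350: √d = [18; 1,2,2,2,1,36] (ℓ=6, even), read p_5/q_5
k=0  a_k=18  p_k/q_k = 18/1
k=1  a_k=1  p_k/q_k = 19/1
k=2  a_k=2  p_k/q_k = 56/3
k=3  a_k=2  p_k/q_k = 131/7
k=4  a_k=2  p_k/q_k = 318/17
k=5  a_k=1  p_k/q_k = 449/24
→ (449, 24).  Check: 449²=201601, 350·24²=201600, difference 1.

449 24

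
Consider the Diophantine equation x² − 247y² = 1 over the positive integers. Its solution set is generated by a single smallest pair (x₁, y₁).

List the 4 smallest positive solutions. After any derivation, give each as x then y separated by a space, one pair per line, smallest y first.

√247 = [15; 1,2,1,1,9,1,9,1,1,2,1,30, …], period ℓ=12 (even) → k=11
i=0: a=15 ⇒ p=15, q=1
i=1: a=1 ⇒ p=16, q=1
i=2: a=2 ⇒ p=47, q=3
i=3: a=1 ⇒ p=63, q=4
…
i=7: a=9 ⇒ p=11520, q=733
i=8: a=1 ⇒ p=12683, q=807
i=9: a=1 ⇒ p=24203, q=1540
i=10: a=2 ⇒ p=61089, q=3887
i=11: a=1 ⇒ p=85292, q=5427
→ (85292, 5427).  Check: 85292²=7274725264, 247·5427²=7274725263, difference 1.
n=2: (85292,5427)∘(85292,5427) = (85292·85292+247·5427·5427, 85292·5427+5427·85292) = (14549450527,925759368)
n=3: (14549450527,925759368)∘(85292,5427) = (85292·14549450527+247·5427·925759368, 85292·925759368+5427·14549450527) = (2481903468612476,157919736025485)
n=4: (2481903468612476,157919736025485)∘(85292,5427) = (85292·2481903468612476+247·5427·157919736025485, 85292·157919736025485+5427·2481903468612476) = (423373021275241155457,26938580249245573872)

85292 5427
14549450527 925759368
2481903468612476 157919736025485
423373021275241155457 26938580249245573872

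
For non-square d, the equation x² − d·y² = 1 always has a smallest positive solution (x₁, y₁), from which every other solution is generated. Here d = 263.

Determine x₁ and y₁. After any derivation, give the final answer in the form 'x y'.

139128 8579

d=263: √d = [16; 4,1,1,1,1,15,1,1,1,1,4,32] (ℓ=12, even), read p_11/q_11
k=0  a_k=16  p_k/q_k = 16/1
…
k=4  a_k=1  p_k/q_k = 227/14
…
k=6  a_k=15  p_k/q_k = 5822/359
…
k=8  a_k=1  p_k/q_k = 12017/741
…
k=10  a_k=1  p_k/q_k = 30229/1864
k=11  a_k=4  p_k/q_k = 139128/8579
(x₁, y₁) = (139128, 8579);  139128² − 263·8579² = 1 ✓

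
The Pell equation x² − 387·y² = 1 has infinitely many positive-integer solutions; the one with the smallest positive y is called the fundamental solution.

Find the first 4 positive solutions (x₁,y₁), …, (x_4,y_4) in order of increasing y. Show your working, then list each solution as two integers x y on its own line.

√387 = [19; 1,2,19,2,1,38, …], period ℓ=6 (even) → k=5
i=0: a=19 ⇒ p=19, q=1
…
i=2: a=2 ⇒ p=59, q=3
…
i=4: a=2 ⇒ p=2341, q=119
i=5: a=1 ⇒ p=3482, q=177
(x₁, y₁) = (3482, 177);  3482² − 387·177² = 1 ✓
(3482+177√387)^2 = 24248647 + 1232628√387
(3482+177√387)^3 = 168867574226 + 8584021215√387
(3482+177√387)^4 = 1175993762661217 + 59779122508632√387

3482 177
24248647 1232628
168867574226 8584021215
1175993762661217 59779122508632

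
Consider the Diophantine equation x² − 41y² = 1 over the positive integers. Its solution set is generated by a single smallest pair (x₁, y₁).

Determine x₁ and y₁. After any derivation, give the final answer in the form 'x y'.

d=41: √d = [6; 2,2,12] (ℓ=3, odd), read p_5/q_5
k=0  a_k=6  p_k/q_k = 6/1
k=1  a_k=2  p_k/q_k = 13/2
k=2  a_k=2  p_k/q_k = 32/5
k=3  a_k=12  p_k/q_k = 397/62
k=4  a_k=2  p_k/q_k = 826/129
k=5  a_k=2  p_k/q_k = 2049/320
(x₁, y₁) = (2049, 320);  2049² − 41·320² = 1 ✓

2049 320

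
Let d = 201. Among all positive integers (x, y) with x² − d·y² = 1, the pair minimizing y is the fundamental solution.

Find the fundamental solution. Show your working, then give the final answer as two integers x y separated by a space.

515095 36332

√201 = [14; 5,1,1,1,2,…,1,5,28, …], period ℓ=14 (even) → k=13
a_0=14:  p_0=14·1+0=14,  q_0=14·0+1=1
…
a_2=1:  p_2=1·71+14=85,  q_2=1·5+1=6
a_3=1:  p_3=1·85+71=156,  q_3=1·6+5=11
…
a_5=2:  p_5=2·241+156=638,  q_5=2·17+11=45
a_6=1:  p_6=1·638+241=879,  q_6=1·45+17=62
…
a_11=1:  p_11=1·33317+24768=58085,  q_11=1·2350+1747=4097
a_12=1:  p_12=1·58085+33317=91402,  q_12=1·4097+2350=6447
a_13=5:  p_13=5·91402+58085=515095,  q_13=5·6447+4097=36332
→ (515095, 36332).  Check: 515095²=265322859025, 201·36332²=265322859024, difference 1.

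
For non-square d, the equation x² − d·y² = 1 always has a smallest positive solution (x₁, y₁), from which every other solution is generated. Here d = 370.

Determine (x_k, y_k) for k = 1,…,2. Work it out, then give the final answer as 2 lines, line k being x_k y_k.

213859 11118
91471343761 4755368724

√370 = [19; 4,4,38, …], period ℓ=3 (odd) → k=5
i=0: a=19 ⇒ p=19, q=1
i=1: a=4 ⇒ p=77, q=4
…
i=4: a=4 ⇒ p=50339, q=2617
i=5: a=4 ⇒ p=213859, q=11118
(x₁, y₁) = (213859, 11118);  213859² − 370·11118² = 1 ✓
(x_2, y_2) = (213859·213859 + 370·11118·11118, 213859·11118 + 11118·213859) = (91471343761, 4755368724)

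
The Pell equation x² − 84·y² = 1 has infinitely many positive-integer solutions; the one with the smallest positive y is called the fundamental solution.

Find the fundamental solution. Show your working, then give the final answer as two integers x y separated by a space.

[9; 6,18] for √84; ℓ=2 ⇒ convergent index 1
k=0  a_k=9  p_k/q_k = 9/1
k=1  a_k=6  p_k/q_k = 55/6
fundamental: x₁=55, y₁=6  (since 3025 − 84·36 = 1)

55 6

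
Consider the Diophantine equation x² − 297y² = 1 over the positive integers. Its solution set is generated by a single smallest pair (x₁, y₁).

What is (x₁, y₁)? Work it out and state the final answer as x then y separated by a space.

48599 2820

√297 → a₀=17, period (4,3,1,1,2,1,1,3,4,34); ℓ=10 even so k=9
k=0  a_k=17  p_k/q_k = 17/1
k=1  a_k=4  p_k/q_k = 69/4
k=2  a_k=3  p_k/q_k = 224/13
k=3  a_k=1  p_k/q_k = 293/17
k=4  a_k=1  p_k/q_k = 517/30
k=5  a_k=2  p_k/q_k = 1327/77
k=6  a_k=1  p_k/q_k = 1844/107
k=7  a_k=1  p_k/q_k = 3171/184
k=8  a_k=3  p_k/q_k = 11357/659
k=9  a_k=4  p_k/q_k = 48599/2820
→ (48599, 2820).  Check: 48599²=2361862801, 297·2820²=2361862800, difference 1.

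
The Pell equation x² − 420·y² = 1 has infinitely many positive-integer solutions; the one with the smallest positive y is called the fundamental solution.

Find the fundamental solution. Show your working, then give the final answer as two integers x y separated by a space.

41 2

[20; 2,40] for √420; ℓ=2 ⇒ convergent index 1
step 0: (20, 1)  from 20·(1,0) + (0,1)
step 1: (41, 2)  from 2·(20,1) + (1,0)
→ (41, 2).  Check: 41²=1681, 420·2²=1680, difference 1.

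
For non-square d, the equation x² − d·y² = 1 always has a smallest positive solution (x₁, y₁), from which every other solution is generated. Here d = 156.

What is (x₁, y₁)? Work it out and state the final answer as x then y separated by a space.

d=156: √d = [12; 2,24] (ℓ=2, even), read p_1/q_1
a_0=12:  p_0=12·1+0=12,  q_0=12·0+1=1
a_1=2:  p_1=2·12+1=25,  q_1=2·1+0=2
fundamental: x₁=25, y₁=2  (since 625 − 156·4 = 1)

25 2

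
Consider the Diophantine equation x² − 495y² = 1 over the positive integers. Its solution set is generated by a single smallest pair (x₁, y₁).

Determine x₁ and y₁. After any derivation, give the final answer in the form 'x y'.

89 4

d=495: √d = [22; 4,44] (ℓ=2, even), read p_1/q_1
k=0  a_k=22  p_k/q_k = 22/1
k=1  a_k=4  p_k/q_k = 89/4
(x₁, y₁) = (89, 4);  89² − 495·4² = 1 ✓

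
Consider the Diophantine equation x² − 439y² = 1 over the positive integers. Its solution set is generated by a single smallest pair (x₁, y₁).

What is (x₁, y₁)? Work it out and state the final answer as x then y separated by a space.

440 21

√439 = [20; 1,19,1,40, …], period ℓ=4 (even) → k=3
i=0: a=20 ⇒ p=20, q=1
…
i=2: a=19 ⇒ p=419, q=20
i=3: a=1 ⇒ p=440, q=21
(x₁, y₁) = (440, 21);  440² − 439·21² = 1 ✓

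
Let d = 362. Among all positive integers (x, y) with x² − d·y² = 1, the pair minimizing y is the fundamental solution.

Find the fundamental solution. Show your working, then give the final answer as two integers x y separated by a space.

723 38

√362 → a₀=19, period (38); ℓ=1 odd so k=1
i=0: a=19 ⇒ p=19, q=1
i=1: a=38 ⇒ p=723, q=38
→ (723, 38).  Check: 723²=522729, 362·38²=522728, difference 1.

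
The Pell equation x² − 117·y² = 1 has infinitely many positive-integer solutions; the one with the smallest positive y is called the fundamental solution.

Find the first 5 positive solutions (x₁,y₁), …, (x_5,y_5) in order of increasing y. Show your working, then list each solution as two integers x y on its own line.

√117 = [10; 1,4,2,4,1,20, …], period ℓ=6 (even) → k=5
a_0=10:  p_0=10·1+0=10,  q_0=10·0+1=1
…
a_3=2:  p_3=2·54+11=119,  q_3=2·5+1=11
a_4=4:  p_4=4·119+54=530,  q_4=4·11+5=49
a_5=1:  p_5=1·530+119=649,  q_5=1·49+11=60
(x₁, y₁) = (649, 60);  649² − 117·60² = 1 ✓
n=2: (649,60)∘(649,60) = (649·649+117·60·60, 649·60+60·649) = (842401,77880)
n=3: (842401,77880)∘(649,60) = (649·842401+117·60·77880, 649·77880+60·842401) = (1093435849,101088180)
n=4: (1093435849,101088180)∘(649,60) = (649·1093435849+117·60·101088180, 649·101088180+60·1093435849) = (1419278889601,131212379760)
n=5: (1419278889601,131212379760)∘(649,60) = (649·1419278889601+117·60·131212379760, 649·131212379760+60·1419278889601) = (1842222905266249,170313567840300)

649 60
842401 77880
1093435849 101088180
1419278889601 131212379760
1842222905266249 170313567840300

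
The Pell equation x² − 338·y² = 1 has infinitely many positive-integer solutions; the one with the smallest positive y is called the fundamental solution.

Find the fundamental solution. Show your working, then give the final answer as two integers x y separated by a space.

√338 = [18; 2,1,1,2,36, …], period ℓ=5 (odd) → k=9
step 0: (18, 1)  from 18·(1,0) + (0,1)
step 1: (37, 2)  from 2·(18,1) + (1,0)
step 2: (55, 3)  from 1·(37,2) + (18,1)
…
step 7: (26327, 1432)  from 1·(17631,959) + (8696,473)
step 8: (43958, 2391)  from 1·(26327,1432) + (17631,959)
step 9: (114243, 6214)  from 2·(43958,2391) + (26327,1432)
(x₁, y₁) = (114243, 6214);  114243² − 338·6214² = 1 ✓

114243 6214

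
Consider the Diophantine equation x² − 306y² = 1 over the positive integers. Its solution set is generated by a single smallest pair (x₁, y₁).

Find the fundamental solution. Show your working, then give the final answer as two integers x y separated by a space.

35 2

[17; 2,34] for √306; ℓ=2 ⇒ convergent index 1
step 0: (17, 1)  from 17·(1,0) + (0,1)
step 1: (35, 2)  from 2·(17,1) + (1,0)
→ (35, 2).  Check: 35²=1225, 306·2²=1224, difference 1.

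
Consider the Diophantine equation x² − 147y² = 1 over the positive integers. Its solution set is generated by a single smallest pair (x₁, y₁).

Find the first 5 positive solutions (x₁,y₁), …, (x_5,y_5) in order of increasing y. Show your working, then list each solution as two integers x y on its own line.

97 8
18817 1552
3650401 301080
708158977 58407968
137379191137 11330844712

d=147: √d = [12; 8,24] (ℓ=2, even), read p_1/q_1
step 0: (12, 1)  from 12·(1,0) + (0,1)
step 1: (97, 8)  from 8·(12,1) + (1,0)
fundamental: x₁=97, y₁=8  (since 9409 − 147·64 = 1)
(97+8√147)^2 = 18817 + 1552√147
(97+8√147)^3 = 3650401 + 301080√147
(97+8√147)^4 = 708158977 + 58407968√147
(97+8√147)^5 = 137379191137 + 11330844712√147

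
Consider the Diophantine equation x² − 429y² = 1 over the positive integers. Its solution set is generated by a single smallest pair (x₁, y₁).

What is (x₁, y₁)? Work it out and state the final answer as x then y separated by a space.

[20; 1,2,2,9,1,12,1,9,2,2,1,40] for √429; ℓ=12 ⇒ convergent index 11
i=0: a=20 ⇒ p=20, q=1
i=1: a=1 ⇒ p=21, q=1
…
i=4: a=9 ⇒ p=1367, q=66
…
i=6: a=12 ⇒ p=19511, q=942
…
i=9: a=2 ⇒ p=438459, q=21169
i=10: a=2 ⇒ p=1085636, q=52415
i=11: a=1 ⇒ p=1524095, q=73584
(x₁, y₁) = (1524095, 73584);  1524095² − 429·73584² = 1 ✓

1524095 73584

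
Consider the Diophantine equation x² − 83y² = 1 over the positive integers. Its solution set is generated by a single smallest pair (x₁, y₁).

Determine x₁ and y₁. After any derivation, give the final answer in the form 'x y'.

82 9

√83 → a₀=9, period (9,18); ℓ=2 even so k=1
step 0: (9, 1)  from 9·(1,0) + (0,1)
step 1: (82, 9)  from 9·(9,1) + (1,0)
→ (82, 9).  Check: 82²=6724, 83·9²=6723, difference 1.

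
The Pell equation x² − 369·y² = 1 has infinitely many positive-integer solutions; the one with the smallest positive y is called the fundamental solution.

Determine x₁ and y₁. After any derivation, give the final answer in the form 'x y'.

[19; 4,1,3,2,7,4,7,2,3,1,4,38] for √369; ℓ=12 ⇒ convergent index 11
i=0: a=19 ⇒ p=19, q=1
i=1: a=4 ⇒ p=77, q=4
i=2: a=1 ⇒ p=96, q=5
…
i=6: a=4 ⇒ p=25414, q=1323
i=7: a=7 ⇒ p=184045, q=9581
…
i=10: a=1 ⇒ p=1758061, q=91521
i=11: a=4 ⇒ p=8396801, q=437120
(x₁, y₁) = (8396801, 437120);  8396801² − 369·437120² = 1 ✓

8396801 437120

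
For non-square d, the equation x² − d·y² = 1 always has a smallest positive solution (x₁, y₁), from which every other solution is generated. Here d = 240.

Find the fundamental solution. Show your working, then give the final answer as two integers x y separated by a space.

31 2

√240 → a₀=15, period (2,30); ℓ=2 even so k=1
a_0=15:  p_0=15·1+0=15,  q_0=15·0+1=1
a_1=2:  p_1=2·15+1=31,  q_1=2·1+0=2
→ (31, 2).  Check: 31²=961, 240·2²=960, difference 1.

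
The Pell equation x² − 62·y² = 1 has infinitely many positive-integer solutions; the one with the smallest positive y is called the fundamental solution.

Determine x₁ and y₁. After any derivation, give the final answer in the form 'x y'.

63 8

√62 = [7; 1,6,1,14, …], period ℓ=4 (even) → k=3
a_0=7:  p_0=7·1+0=7,  q_0=7·0+1=1
a_1=1:  p_1=1·7+1=8,  q_1=1·1+0=1
a_2=6:  p_2=6·8+7=55,  q_2=6·1+1=7
a_3=1:  p_3=1·55+8=63,  q_3=1·7+1=8
fundamental: x₁=63, y₁=8  (since 3969 − 62·64 = 1)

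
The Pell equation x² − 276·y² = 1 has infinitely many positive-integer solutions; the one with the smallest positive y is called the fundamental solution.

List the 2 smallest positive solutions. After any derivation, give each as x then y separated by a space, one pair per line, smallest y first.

√276 = [16; 1,1,1,1,2,2,2,1,1,1,1,32, …], period ℓ=12 (even) → k=11
a_0=16:  p_0=16·1+0=16,  q_0=16·0+1=1
a_1=1:  p_1=1·16+1=17,  q_1=1·1+0=1
a_2=1:  p_2=1·17+16=33,  q_2=1·1+1=2
a_3=1:  p_3=1·33+17=50,  q_3=1·2+1=3
a_4=1:  p_4=1·50+33=83,  q_4=1·3+2=5
a_5=2:  p_5=2·83+50=216,  q_5=2·5+3=13
a_6=2:  p_6=2·216+83=515,  q_6=2·13+5=31
a_7=2:  p_7=2·515+216=1246,  q_7=2·31+13=75
a_8=1:  p_8=1·1246+515=1761,  q_8=1·75+31=106
…
a_10=1:  p_10=1·3007+1761=4768,  q_10=1·181+106=287
a_11=1:  p_11=1·4768+3007=7775,  q_11=1·287+181=468
→ (7775, 468).  Check: 7775²=60450625, 276·468²=60450624, difference 1.
(x_2, y_2) = (7775·7775 + 276·468·468, 7775·468 + 468·7775) = (120901249, 7277400)

7775 468
120901249 7277400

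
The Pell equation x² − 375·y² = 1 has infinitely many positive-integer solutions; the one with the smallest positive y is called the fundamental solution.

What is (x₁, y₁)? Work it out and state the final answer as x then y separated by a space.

√375 = [19; 2,1,2,1,5,1,2,1,2,38, …], period ℓ=10 (even) → k=9
k=0  a_k=19  p_k/q_k = 19/1
k=1  a_k=2  p_k/q_k = 39/2
…
k=3  a_k=2  p_k/q_k = 155/8
…
k=6  a_k=1  p_k/q_k = 1433/74
k=7  a_k=2  p_k/q_k = 4086/211
k=8  a_k=1  p_k/q_k = 5519/285
k=9  a_k=2  p_k/q_k = 15124/781
(x₁, y₁) = (15124, 781);  15124² − 375·781² = 1 ✓

15124 781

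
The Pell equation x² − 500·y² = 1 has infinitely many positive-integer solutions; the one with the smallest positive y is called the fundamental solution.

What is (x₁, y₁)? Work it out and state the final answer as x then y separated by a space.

[22; 2,1,3,2,1,…,1,2,44] for √500; ℓ=14 ⇒ convergent index 13
k=0  a_k=22  p_k/q_k = 22/1
…
k=6  a_k=1  p_k/q_k = 1364/61
k=7  a_k=10  p_k/q_k = 14445/646
…
k=11  a_k=3  p_k/q_k = 259205/11592
k=12  a_k=1  p_k/q_k = 335522/15005
k=13  a_k=2  p_k/q_k = 930249/41602
(x₁, y₁) = (930249, 41602);  930249² − 500·41602² = 1 ✓

930249 41602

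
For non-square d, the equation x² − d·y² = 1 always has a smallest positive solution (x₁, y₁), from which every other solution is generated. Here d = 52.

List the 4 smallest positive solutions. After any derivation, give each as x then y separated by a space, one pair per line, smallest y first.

√52 → a₀=7, period (4,1,2,1,4,14); ℓ=6 even so k=5
step 0: (7, 1)  from 7·(1,0) + (0,1)
…
step 3: (101, 14)  from 2·(36,5) + (29,4)
step 4: (137, 19)  from 1·(101,14) + (36,5)
step 5: (649, 90)  from 4·(137,19) + (101,14)
→ (649, 90).  Check: 649²=421201, 52·90²=421200, difference 1.
(x_2, y_2) = (649·649 + 52·90·90, 649·90 + 90·649) = (842401, 116820)
(x_3, y_3) = (649·842401 + 52·90·116820, 649·116820 + 90·842401) = (1093435849, 151632270)
(x_4, y_4) = (649·1093435849 + 52·90·151632270, 649·151632270 + 90·1093435849) = (1419278889601, 196818569640)

649 90
842401 116820
1093435849 151632270
1419278889601 196818569640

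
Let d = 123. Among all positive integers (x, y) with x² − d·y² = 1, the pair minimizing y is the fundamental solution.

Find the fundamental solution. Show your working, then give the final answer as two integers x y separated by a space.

[11; 11,22] for √123; ℓ=2 ⇒ convergent index 1
a_0=11:  p_0=11·1+0=11,  q_0=11·0+1=1
a_1=11:  p_1=11·11+1=122,  q_1=11·1+0=11
(x₁, y₁) = (122, 11);  122² − 123·11² = 1 ✓

122 11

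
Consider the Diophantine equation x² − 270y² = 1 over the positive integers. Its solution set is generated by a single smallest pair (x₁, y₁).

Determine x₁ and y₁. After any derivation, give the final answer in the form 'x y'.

√270 → a₀=16, period (2,3,6,3,2,32); ℓ=6 even so k=5
i=0: a=16 ⇒ p=16, q=1
i=1: a=2 ⇒ p=33, q=2
…
i=4: a=3 ⇒ p=2284, q=139
i=5: a=2 ⇒ p=5291, q=322
→ (5291, 322).  Check: 5291²=27994681, 270·322²=27994680, difference 1.

5291 322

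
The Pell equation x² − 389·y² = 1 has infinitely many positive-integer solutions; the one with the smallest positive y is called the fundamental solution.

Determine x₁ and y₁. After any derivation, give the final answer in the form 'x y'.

[19; 1,2,1,1,1,1,2,1,38] for √389; ℓ=9 ⇒ convergent index 17
i=0: a=19 ⇒ p=19, q=1
i=1: a=1 ⇒ p=20, q=1
…
i=3: a=1 ⇒ p=79, q=4
…
i=6: a=1 ⇒ p=355, q=18
…
i=8: a=1 ⇒ p=1282, q=65
i=9: a=38 ⇒ p=49643, q=2517
i=10: a=1 ⇒ p=50925, q=2582
i=11: a=2 ⇒ p=151493, q=7681
i=12: a=1 ⇒ p=202418, q=10263
i=13: a=1 ⇒ p=353911, q=17944
i=14: a=1 ⇒ p=556329, q=28207
i=15: a=1 ⇒ p=910240, q=46151
i=16: a=2 ⇒ p=2376809, q=120509
i=17: a=1 ⇒ p=3287049, q=166660
fundamental: x₁=3287049, y₁=166660  (since 10804691128401 − 389·27775555600 = 1)

3287049 166660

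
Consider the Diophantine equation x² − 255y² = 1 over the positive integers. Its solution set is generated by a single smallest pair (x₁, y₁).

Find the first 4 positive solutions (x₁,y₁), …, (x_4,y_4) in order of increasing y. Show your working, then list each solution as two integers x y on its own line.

[15; 1,30] for √255; ℓ=2 ⇒ convergent index 1
k=0  a_k=15  p_k/q_k = 15/1
k=1  a_k=1  p_k/q_k = 16/1
(x₁, y₁) = (16, 1);  16² − 255·1² = 1 ✓
k=2:  x_2 = 16·16+255·1·1 = 511,  y_2 = 16·1+1·16 = 32
k=3:  x_3 = 16·511+255·1·32 = 16336,  y_3 = 16·32+1·511 = 1023
k=4:  x_4 = 16·16336+255·1·1023 = 522241,  y_4 = 16·1023+1·16336 = 32704

16 1
511 32
16336 1023
522241 32704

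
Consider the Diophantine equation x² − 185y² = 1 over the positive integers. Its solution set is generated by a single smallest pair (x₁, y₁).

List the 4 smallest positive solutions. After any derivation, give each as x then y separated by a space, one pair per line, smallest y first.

d=185: √d = [13; 1,1,1,1,26] (ℓ=5, odd), read p_9/q_9
k=0  a_k=13  p_k/q_k = 13/1
…
k=3  a_k=1  p_k/q_k = 41/3
…
k=5  a_k=26  p_k/q_k = 1809/133
…
k=8  a_k=1  p_k/q_k = 5563/409
k=9  a_k=1  p_k/q_k = 9249/680
fundamental: x₁=9249, y₁=680  (since 85544001 − 185·462400 = 1)
(9249+680√185)^2 = 171088001 + 12578640√185
(9249+680√185)^3 = 3164785833249 + 232679682040√185
(9249+680√185)^4 = 58542208172352001 + 4304108745797280√185

9249 680
171088001 12578640
3164785833249 232679682040
58542208172352001 4304108745797280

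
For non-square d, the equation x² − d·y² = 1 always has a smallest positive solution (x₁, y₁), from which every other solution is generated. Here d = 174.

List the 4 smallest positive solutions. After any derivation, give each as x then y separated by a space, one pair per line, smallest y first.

[13; 5,4,5,26] for √174; ℓ=4 ⇒ convergent index 3
step 0: (13, 1)  from 13·(1,0) + (0,1)
step 1: (66, 5)  from 5·(13,1) + (1,0)
step 2: (277, 21)  from 4·(66,5) + (13,1)
step 3: (1451, 110)  from 5·(277,21) + (66,5)
fundamental: x₁=1451, y₁=110  (since 2105401 − 174·12100 = 1)
(1451+110√174)^2 = 4210801 + 319220√174
(1451+110√174)^3 = 12219743051 + 926376330√174
(1451+110√174)^4 = 35461690123201 + 2688343790440√174

1451 110
4210801 319220
12219743051 926376330
35461690123201 2688343790440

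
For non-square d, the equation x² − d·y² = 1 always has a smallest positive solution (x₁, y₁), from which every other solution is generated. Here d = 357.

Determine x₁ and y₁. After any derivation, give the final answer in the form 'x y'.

√357 = [18; 1,8,2,8,1,36, …], period ℓ=6 (even) → k=5
k=0  a_k=18  p_k/q_k = 18/1
k=1  a_k=1  p_k/q_k = 19/1
k=2  a_k=8  p_k/q_k = 170/9
…
k=4  a_k=8  p_k/q_k = 3042/161
k=5  a_k=1  p_k/q_k = 3401/180
→ (3401, 180).  Check: 3401²=11566801, 357·180²=11566800, difference 1.

3401 180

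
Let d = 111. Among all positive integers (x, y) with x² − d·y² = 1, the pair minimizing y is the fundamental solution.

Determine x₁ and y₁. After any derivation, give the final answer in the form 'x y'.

295 28

d=111: √d = [10; 1,1,6,1,1,20] (ℓ=6, even), read p_5/q_5
step 0: (10, 1)  from 10·(1,0) + (0,1)
step 1: (11, 1)  from 1·(10,1) + (1,0)
…
step 4: (158, 15)  from 1·(137,13) + (21,2)
step 5: (295, 28)  from 1·(158,15) + (137,13)
fundamental: x₁=295, y₁=28  (since 87025 − 111·784 = 1)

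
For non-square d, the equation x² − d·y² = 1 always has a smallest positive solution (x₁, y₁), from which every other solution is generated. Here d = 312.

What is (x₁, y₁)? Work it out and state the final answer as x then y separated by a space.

d=312: √d = [17; 1,1,1,34] (ℓ=4, even), read p_3/q_3
step 0: (17, 1)  from 17·(1,0) + (0,1)
…
step 2: (35, 2)  from 1·(18,1) + (17,1)
step 3: (53, 3)  from 1·(35,2) + (18,1)
(x₁, y₁) = (53, 3);  53² − 312·3² = 1 ✓

53 3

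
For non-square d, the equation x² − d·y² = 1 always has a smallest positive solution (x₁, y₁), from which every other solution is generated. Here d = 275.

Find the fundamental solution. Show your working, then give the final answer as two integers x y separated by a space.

√275 → a₀=16, period (1,1,2,1,1,32); ℓ=6 even so k=5
i=0: a=16 ⇒ p=16, q=1
…
i=4: a=1 ⇒ p=116, q=7
i=5: a=1 ⇒ p=199, q=12
→ (199, 12).  Check: 199²=39601, 275·12²=39600, difference 1.

199 12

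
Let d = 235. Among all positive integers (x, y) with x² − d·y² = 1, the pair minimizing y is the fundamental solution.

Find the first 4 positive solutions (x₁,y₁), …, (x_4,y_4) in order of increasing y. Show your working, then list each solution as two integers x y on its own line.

[15; 3,30] for √235; ℓ=2 ⇒ convergent index 1
i=0: a=15 ⇒ p=15, q=1
i=1: a=3 ⇒ p=46, q=3
→ (46, 3).  Check: 46²=2116, 235·3²=2115, difference 1.
(46+3√235)^2 = 4231 + 276√235
(46+3√235)^3 = 389206 + 25389√235
(46+3√235)^4 = 35802721 + 2335512√235

46 3
4231 276
389206 25389
35802721 2335512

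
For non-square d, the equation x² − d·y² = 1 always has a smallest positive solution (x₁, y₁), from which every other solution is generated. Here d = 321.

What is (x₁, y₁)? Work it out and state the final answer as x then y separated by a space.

√321 = [17; 1,10,1,34, …], period ℓ=4 (even) → k=3
step 0: (17, 1)  from 17·(1,0) + (0,1)
step 1: (18, 1)  from 1·(17,1) + (1,0)
step 2: (197, 11)  from 10·(18,1) + (17,1)
step 3: (215, 12)  from 1·(197,11) + (18,1)
fundamental: x₁=215, y₁=12  (since 46225 − 321·144 = 1)

215 12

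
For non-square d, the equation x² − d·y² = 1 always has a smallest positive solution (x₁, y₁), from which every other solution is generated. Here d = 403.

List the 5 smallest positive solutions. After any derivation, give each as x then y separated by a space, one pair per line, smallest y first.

669878 33369
897473069767 44706317964
1202394930058086974 59895557730143415
1610915821914004898868577 80245432842261314788776
2158234137903017152358511160238 107509300122956754498421235241

√403 → a₀=20, period (13,2,1,3,1,3,1,2,13,40); ℓ=10 even so k=9
step 0: (20, 1)  from 20·(1,0) + (0,1)
…
step 3: (803, 40)  from 1·(542,27) + (261,13)
step 4: (2951, 147)  from 3·(803,40) + (542,27)
step 5: (3754, 187)  from 1·(2951,147) + (803,40)
step 6: (14213, 708)  from 3·(3754,187) + (2951,147)
…
step 8: (50147, 2498)  from 2·(17967,895) + (14213,708)
step 9: (669878, 33369)  from 13·(50147,2498) + (17967,895)
(x₁, y₁) = (669878, 33369);  669878² − 403·33369² = 1 ✓
n=2: (669878,33369)∘(669878,33369) = (669878·669878+403·33369·33369, 669878·33369+33369·669878) = (897473069767,44706317964)
n=3: (897473069767,44706317964)∘(669878,33369) = (669878·897473069767+403·33369·44706317964, 669878·44706317964+33369·897473069767) = (1202394930058086974,59895557730143415)
n=4: (1202394930058086974,59895557730143415)∘(669878,33369) = (669878·1202394930058086974+403·33369·59895557730143415, 669878·59895557730143415+33369·1202394930058086974) = (1610915821914004898868577,80245432842261314788776)
n=5: (1610915821914004898868577,80245432842261314788776)∘(669878,33369) = (669878·1610915821914004898868577+403·33369·80245432842261314788776, 669878·80245432842261314788776+33369·1610915821914004898868577) = (2158234137903017152358511160238,107509300122956754498421235241)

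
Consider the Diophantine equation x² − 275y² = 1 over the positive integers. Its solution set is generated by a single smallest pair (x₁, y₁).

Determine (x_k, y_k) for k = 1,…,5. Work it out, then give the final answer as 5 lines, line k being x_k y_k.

199 12
79201 4776
31521799 1900836
12545596801 756527952
4993116004999 301096224060

d=275: √d = [16; 1,1,2,1,1,32] (ℓ=6, even), read p_5/q_5
a_0=16:  p_0=16·1+0=16,  q_0=16·0+1=1
a_1=1:  p_1=1·16+1=17,  q_1=1·1+0=1
…
a_4=1:  p_4=1·83+33=116,  q_4=1·5+2=7
a_5=1:  p_5=1·116+83=199,  q_5=1·7+5=12
fundamental: x₁=199, y₁=12  (since 39601 − 275·144 = 1)
(x_2, y_2) = (199·199 + 275·12·12, 199·12 + 12·199) = (79201, 4776)
(x_3, y_3) = (199·79201 + 275·12·4776, 199·4776 + 12·79201) = (31521799, 1900836)
(x_4, y_4) = (199·31521799 + 275·12·1900836, 199·1900836 + 12·31521799) = (12545596801, 756527952)
(x_5, y_5) = (199·12545596801 + 275·12·756527952, 199·756527952 + 12·12545596801) = (4993116004999, 301096224060)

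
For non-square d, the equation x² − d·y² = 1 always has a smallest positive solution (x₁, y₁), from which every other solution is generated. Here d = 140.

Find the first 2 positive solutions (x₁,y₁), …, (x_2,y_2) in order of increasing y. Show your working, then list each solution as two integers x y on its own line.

71 6
10081 852

[11; 1,4,1,22] for √140; ℓ=4 ⇒ convergent index 3
a_0=11:  p_0=11·1+0=11,  q_0=11·0+1=1
a_1=1:  p_1=1·11+1=12,  q_1=1·1+0=1
a_2=4:  p_2=4·12+11=59,  q_2=4·1+1=5
a_3=1:  p_3=1·59+12=71,  q_3=1·5+1=6
(x₁, y₁) = (71, 6);  71² − 140·6² = 1 ✓
n=2: (71,6)∘(71,6) = (71·71+140·6·6, 71·6+6·71) = (10081,852)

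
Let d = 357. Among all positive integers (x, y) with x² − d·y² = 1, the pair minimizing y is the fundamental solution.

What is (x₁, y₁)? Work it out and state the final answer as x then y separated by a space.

[18; 1,8,2,8,1,36] for √357; ℓ=6 ⇒ convergent index 5
i=0: a=18 ⇒ p=18, q=1
…
i=2: a=8 ⇒ p=170, q=9
…
i=4: a=8 ⇒ p=3042, q=161
i=5: a=1 ⇒ p=3401, q=180
(x₁, y₁) = (3401, 180);  3401² − 357·180² = 1 ✓

3401 180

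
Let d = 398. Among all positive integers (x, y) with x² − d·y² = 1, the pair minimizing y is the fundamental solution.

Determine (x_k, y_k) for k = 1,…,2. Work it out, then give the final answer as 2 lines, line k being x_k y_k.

[19; 1,18,1,38] for √398; ℓ=4 ⇒ convergent index 3
step 0: (19, 1)  from 19·(1,0) + (0,1)
step 1: (20, 1)  from 1·(19,1) + (1,0)
step 2: (379, 19)  from 18·(20,1) + (19,1)
step 3: (399, 20)  from 1·(379,19) + (20,1)
→ (399, 20).  Check: 399²=159201, 398·20²=159200, difference 1.
n=2: (399,20)∘(399,20) = (399·399+398·20·20, 399·20+20·399) = (318401,15960)

399 20
318401 15960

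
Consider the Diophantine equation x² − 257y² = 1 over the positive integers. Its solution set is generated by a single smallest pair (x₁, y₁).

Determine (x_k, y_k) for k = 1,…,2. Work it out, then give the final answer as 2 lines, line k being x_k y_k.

513 32
526337 32832

d=257: √d = [16; 32] (ℓ=1, odd), read p_1/q_1
step 0: (16, 1)  from 16·(1,0) + (0,1)
step 1: (513, 32)  from 32·(16,1) + (1,0)
fundamental: x₁=513, y₁=32  (since 263169 − 257·1024 = 1)
(513+32√257)^2 = 526337 + 32832√257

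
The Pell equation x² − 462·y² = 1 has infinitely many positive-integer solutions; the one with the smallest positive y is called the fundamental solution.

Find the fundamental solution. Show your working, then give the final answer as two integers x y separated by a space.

[21; 2,42] for √462; ℓ=2 ⇒ convergent index 1
step 0: (21, 1)  from 21·(1,0) + (0,1)
step 1: (43, 2)  from 2·(21,1) + (1,0)
(x₁, y₁) = (43, 2);  43² − 462·2² = 1 ✓

43 2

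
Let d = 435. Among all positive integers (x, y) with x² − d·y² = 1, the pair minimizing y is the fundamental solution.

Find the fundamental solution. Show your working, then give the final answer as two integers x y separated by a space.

[20; 1,5,1,40] for √435; ℓ=4 ⇒ convergent index 3
a_0=20:  p_0=20·1+0=20,  q_0=20·0+1=1
a_1=1:  p_1=1·20+1=21,  q_1=1·1+0=1
a_2=5:  p_2=5·21+20=125,  q_2=5·1+1=6
a_3=1:  p_3=1·125+21=146,  q_3=1·6+1=7
fundamental: x₁=146, y₁=7  (since 21316 − 435·49 = 1)

146 7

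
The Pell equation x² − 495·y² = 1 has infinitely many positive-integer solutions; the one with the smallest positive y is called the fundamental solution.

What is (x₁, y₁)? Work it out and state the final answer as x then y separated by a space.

89 4

√495 = [22; 4,44, …], period ℓ=2 (even) → k=1
k=0  a_k=22  p_k/q_k = 22/1
k=1  a_k=4  p_k/q_k = 89/4
(x₁, y₁) = (89, 4);  89² − 495·4² = 1 ✓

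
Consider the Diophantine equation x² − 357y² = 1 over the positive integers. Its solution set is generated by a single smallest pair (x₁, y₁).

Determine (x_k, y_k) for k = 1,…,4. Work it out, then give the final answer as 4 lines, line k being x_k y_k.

3401 180
23133601 1224360
157354750601 8328096540
1070326990454401 56647711440720

[18; 1,8,2,8,1,36] for √357; ℓ=6 ⇒ convergent index 5
step 0: (18, 1)  from 18·(1,0) + (0,1)
…
step 3: (359, 19)  from 2·(170,9) + (19,1)
step 4: (3042, 161)  from 8·(359,19) + (170,9)
step 5: (3401, 180)  from 1·(3042,161) + (359,19)
(x₁, y₁) = (3401, 180);  3401² − 357·180² = 1 ✓
k=2:  x_2 = 3401·3401+357·180·180 = 23133601,  y_2 = 3401·180+180·3401 = 1224360
k=3:  x_3 = 3401·23133601+357·180·1224360 = 157354750601,  y_3 = 3401·1224360+180·23133601 = 8328096540
k=4:  x_4 = 3401·157354750601+357·180·8328096540 = 1070326990454401,  y_4 = 3401·8328096540+180·157354750601 = 56647711440720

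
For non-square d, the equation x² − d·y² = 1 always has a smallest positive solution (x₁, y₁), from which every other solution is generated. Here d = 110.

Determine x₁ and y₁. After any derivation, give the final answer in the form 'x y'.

21 2

√110 = [10; 2,20, …], period ℓ=2 (even) → k=1
k=0  a_k=10  p_k/q_k = 10/1
k=1  a_k=2  p_k/q_k = 21/2
fundamental: x₁=21, y₁=2  (since 441 − 110·4 = 1)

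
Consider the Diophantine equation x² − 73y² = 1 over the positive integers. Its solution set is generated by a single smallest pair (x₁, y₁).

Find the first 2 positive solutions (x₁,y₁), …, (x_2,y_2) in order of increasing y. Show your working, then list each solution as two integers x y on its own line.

√73 = [8; 1,1,5,5,1,1,16, …], period ℓ=7 (odd) → k=13
k=0  a_k=8  p_k/q_k = 8/1
…
k=2  a_k=1  p_k/q_k = 17/2
k=3  a_k=5  p_k/q_k = 94/11
…
k=8  a_k=1  p_k/q_k = 18737/2193
…
k=10  a_k=5  p_k/q_k = 200767/23498
…
k=12  a_k=1  p_k/q_k = 1241008/145249
k=13  a_k=1  p_k/q_k = 2281249/267000
→ (2281249, 267000).  Check: 2281249²=5204097000001, 73·267000²=5204097000000, difference 1.
n=2: (2281249,267000)∘(2281249,267000) = (2281249·2281249+73·267000·267000, 2281249·267000+267000·2281249) = (10408194000001,1218186966000)

2281249 267000
10408194000001 1218186966000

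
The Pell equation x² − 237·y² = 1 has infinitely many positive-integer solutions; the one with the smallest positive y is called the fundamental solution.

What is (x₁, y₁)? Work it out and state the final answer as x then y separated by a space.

[15; 2,1,1,7,10,7,1,1,2,30] for √237; ℓ=10 ⇒ convergent index 9
i=0: a=15 ⇒ p=15, q=1
…
i=2: a=1 ⇒ p=46, q=3
i=3: a=1 ⇒ p=77, q=5
i=4: a=7 ⇒ p=585, q=38
…
i=6: a=7 ⇒ p=42074, q=2733
i=7: a=1 ⇒ p=48001, q=3118
i=8: a=1 ⇒ p=90075, q=5851
i=9: a=2 ⇒ p=228151, q=14820
→ (228151, 14820).  Check: 228151²=52052878801, 237·14820²=52052878800, difference 1.

228151 14820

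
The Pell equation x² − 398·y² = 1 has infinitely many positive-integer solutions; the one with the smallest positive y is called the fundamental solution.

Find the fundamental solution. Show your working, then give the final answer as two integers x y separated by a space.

d=398: √d = [19; 1,18,1,38] (ℓ=4, even), read p_3/q_3
a_0=19:  p_0=19·1+0=19,  q_0=19·0+1=1
…
a_2=18:  p_2=18·20+19=379,  q_2=18·1+1=19
a_3=1:  p_3=1·379+20=399,  q_3=1·19+1=20
fundamental: x₁=399, y₁=20  (since 159201 − 398·400 = 1)

399 20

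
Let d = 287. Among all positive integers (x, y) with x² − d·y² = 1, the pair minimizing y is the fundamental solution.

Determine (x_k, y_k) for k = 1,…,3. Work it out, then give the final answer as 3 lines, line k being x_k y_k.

d=287: √d = [16; 1,15,1,32] (ℓ=4, even), read p_3/q_3
step 0: (16, 1)  from 16·(1,0) + (0,1)
step 1: (17, 1)  from 1·(16,1) + (1,0)
step 2: (271, 16)  from 15·(17,1) + (16,1)
step 3: (288, 17)  from 1·(271,16) + (17,1)
fundamental: x₁=288, y₁=17  (since 82944 − 287·289 = 1)
(x_2, y_2) = (288·288 + 287·17·17, 288·17 + 17·288) = (165887, 9792)
(x_3, y_3) = (288·165887 + 287·17·9792, 288·9792 + 17·165887) = (95550624, 5640175)

288 17
165887 9792
95550624 5640175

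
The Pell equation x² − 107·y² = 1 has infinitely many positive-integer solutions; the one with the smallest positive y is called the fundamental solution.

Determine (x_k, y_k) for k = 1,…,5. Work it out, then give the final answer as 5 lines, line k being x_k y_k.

962 93
1850887 178932
3561105626 344265075
6851565373537 662365825368
13182408217579562 1274391503742957

√107 → a₀=10, period (2,1,9,1,2,20); ℓ=6 even so k=5
i=0: a=10 ⇒ p=10, q=1
…
i=2: a=1 ⇒ p=31, q=3
…
i=4: a=1 ⇒ p=331, q=32
i=5: a=2 ⇒ p=962, q=93
→ (962, 93).  Check: 962²=925444, 107·93²=925443, difference 1.
(962+93√107)^2 = 1850887 + 178932√107
(962+93√107)^3 = 3561105626 + 344265075√107
(962+93√107)^4 = 6851565373537 + 662365825368√107
(962+93√107)^5 = 13182408217579562 + 1274391503742957√107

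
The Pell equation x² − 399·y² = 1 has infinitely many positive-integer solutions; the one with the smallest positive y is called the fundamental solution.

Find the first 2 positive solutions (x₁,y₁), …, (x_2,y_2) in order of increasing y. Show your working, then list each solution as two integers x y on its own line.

√399 → a₀=19, period (1,38); ℓ=2 even so k=1
step 0: (19, 1)  from 19·(1,0) + (0,1)
step 1: (20, 1)  from 1·(19,1) + (1,0)
fundamental: x₁=20, y₁=1  (since 400 − 399·1 = 1)
k=2:  x_2 = 20·20+399·1·1 = 799,  y_2 = 20·1+1·20 = 40

20 1
799 40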